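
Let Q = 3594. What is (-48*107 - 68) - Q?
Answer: -8798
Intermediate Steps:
(-48*107 - 68) - Q = (-48*107 - 68) - 1*3594 = (-5136 - 68) - 3594 = -5204 - 3594 = -8798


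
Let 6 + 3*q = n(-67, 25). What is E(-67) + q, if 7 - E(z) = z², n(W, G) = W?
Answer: -13519/3 ≈ -4506.3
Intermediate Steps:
q = -73/3 (q = -2 + (⅓)*(-67) = -2 - 67/3 = -73/3 ≈ -24.333)
E(z) = 7 - z²
E(-67) + q = (7 - 1*(-67)²) - 73/3 = (7 - 1*4489) - 73/3 = (7 - 4489) - 73/3 = -4482 - 73/3 = -13519/3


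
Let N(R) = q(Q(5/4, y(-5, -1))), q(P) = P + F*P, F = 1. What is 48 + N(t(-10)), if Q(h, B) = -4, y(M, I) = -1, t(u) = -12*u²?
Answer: 40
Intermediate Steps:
q(P) = 2*P (q(P) = P + 1*P = P + P = 2*P)
N(R) = -8 (N(R) = 2*(-4) = -8)
48 + N(t(-10)) = 48 - 8 = 40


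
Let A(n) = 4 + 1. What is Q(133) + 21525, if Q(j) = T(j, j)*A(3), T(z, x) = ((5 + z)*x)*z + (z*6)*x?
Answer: 12757605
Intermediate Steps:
A(n) = 5
T(z, x) = 6*x*z + x*z*(5 + z) (T(z, x) = (x*(5 + z))*z + (6*z)*x = x*z*(5 + z) + 6*x*z = 6*x*z + x*z*(5 + z))
Q(j) = 5*j²*(11 + j) (Q(j) = (j*j*(11 + j))*5 = (j²*(11 + j))*5 = 5*j²*(11 + j))
Q(133) + 21525 = 5*133²*(11 + 133) + 21525 = 5*17689*144 + 21525 = 12736080 + 21525 = 12757605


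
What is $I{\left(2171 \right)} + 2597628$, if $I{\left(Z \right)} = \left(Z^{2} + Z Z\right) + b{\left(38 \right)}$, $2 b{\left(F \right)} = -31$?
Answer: $\frac{24048189}{2} \approx 1.2024 \cdot 10^{7}$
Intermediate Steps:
$b{\left(F \right)} = - \frac{31}{2}$ ($b{\left(F \right)} = \frac{1}{2} \left(-31\right) = - \frac{31}{2}$)
$I{\left(Z \right)} = - \frac{31}{2} + 2 Z^{2}$ ($I{\left(Z \right)} = \left(Z^{2} + Z Z\right) - \frac{31}{2} = \left(Z^{2} + Z^{2}\right) - \frac{31}{2} = 2 Z^{2} - \frac{31}{2} = - \frac{31}{2} + 2 Z^{2}$)
$I{\left(2171 \right)} + 2597628 = \left(- \frac{31}{2} + 2 \cdot 2171^{2}\right) + 2597628 = \left(- \frac{31}{2} + 2 \cdot 4713241\right) + 2597628 = \left(- \frac{31}{2} + 9426482\right) + 2597628 = \frac{18852933}{2} + 2597628 = \frac{24048189}{2}$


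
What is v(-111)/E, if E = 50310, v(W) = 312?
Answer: 4/645 ≈ 0.0062016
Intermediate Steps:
v(-111)/E = 312/50310 = 312*(1/50310) = 4/645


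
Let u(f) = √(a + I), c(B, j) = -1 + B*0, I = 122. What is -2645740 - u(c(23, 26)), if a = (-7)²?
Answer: -2645740 - 3*√19 ≈ -2.6458e+6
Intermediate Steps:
a = 49
c(B, j) = -1 (c(B, j) = -1 + 0 = -1)
u(f) = 3*√19 (u(f) = √(49 + 122) = √171 = 3*√19)
-2645740 - u(c(23, 26)) = -2645740 - 3*√19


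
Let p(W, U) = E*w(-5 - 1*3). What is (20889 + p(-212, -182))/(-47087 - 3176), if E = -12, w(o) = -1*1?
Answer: -20901/50263 ≈ -0.41583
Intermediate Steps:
w(o) = -1
p(W, U) = 12 (p(W, U) = -12*(-1) = 12)
(20889 + p(-212, -182))/(-47087 - 3176) = (20889 + 12)/(-47087 - 3176) = 20901/(-50263) = 20901*(-1/50263) = -20901/50263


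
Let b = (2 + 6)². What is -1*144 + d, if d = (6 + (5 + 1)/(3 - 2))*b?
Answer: 624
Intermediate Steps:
b = 64 (b = 8² = 64)
d = 768 (d = (6 + (5 + 1)/(3 - 2))*64 = (6 + 6/1)*64 = (6 + 6*1)*64 = (6 + 6)*64 = 12*64 = 768)
-1*144 + d = -1*144 + 768 = -144 + 768 = 624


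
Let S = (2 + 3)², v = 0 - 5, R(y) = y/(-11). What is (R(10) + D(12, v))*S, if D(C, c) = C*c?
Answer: -16750/11 ≈ -1522.7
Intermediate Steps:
R(y) = -y/11 (R(y) = y*(-1/11) = -y/11)
v = -5
S = 25 (S = 5² = 25)
(R(10) + D(12, v))*S = (-1/11*10 + 12*(-5))*25 = (-10/11 - 60)*25 = -670/11*25 = -16750/11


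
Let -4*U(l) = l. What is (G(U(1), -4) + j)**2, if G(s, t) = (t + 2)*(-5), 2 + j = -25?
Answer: 289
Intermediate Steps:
j = -27 (j = -2 - 25 = -27)
U(l) = -l/4
G(s, t) = -10 - 5*t (G(s, t) = (2 + t)*(-5) = -10 - 5*t)
(G(U(1), -4) + j)**2 = ((-10 - 5*(-4)) - 27)**2 = ((-10 + 20) - 27)**2 = (10 - 27)**2 = (-17)**2 = 289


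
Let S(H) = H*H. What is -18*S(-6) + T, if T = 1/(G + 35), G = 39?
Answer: -47951/74 ≈ -647.99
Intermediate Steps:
S(H) = H²
T = 1/74 (T = 1/(39 + 35) = 1/74 ≈ 0.013514)
-18*S(-6) + T = -18*(-6)² + 1/74 = -18*36 + 1/74 = -648 + 1/74 = -47951/74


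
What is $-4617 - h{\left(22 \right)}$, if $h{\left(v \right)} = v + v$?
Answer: $-4661$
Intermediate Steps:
$h{\left(v \right)} = 2 v$
$-4617 - h{\left(22 \right)} = -4617 - 2 \cdot 22 = -4617 - 44 = -4661$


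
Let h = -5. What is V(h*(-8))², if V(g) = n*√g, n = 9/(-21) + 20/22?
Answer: 54760/5929 ≈ 9.2360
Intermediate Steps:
n = 37/77 (n = 9*(-1/21) + 20*(1/22) = -3/7 + 10/11 = 37/77 ≈ 0.48052)
V(g) = 37*√g/77
V(h*(-8))² = (37*√(-5*(-8))/77)² = (37*√40/77)² = (37*(2*√10)/77)² = (74*√10/77)² = 54760/5929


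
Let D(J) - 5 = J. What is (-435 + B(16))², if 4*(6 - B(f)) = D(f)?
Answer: 3017169/16 ≈ 1.8857e+5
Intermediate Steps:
D(J) = 5 + J
B(f) = 19/4 - f/4 (B(f) = 6 - (5 + f)/4 = 6 + (-5/4 - f/4) = 19/4 - f/4)
(-435 + B(16))² = (-435 + (19/4 - ¼*16))² = (-435 + (19/4 - 4))² = (-435 + ¾)² = (-1737/4)² = 3017169/16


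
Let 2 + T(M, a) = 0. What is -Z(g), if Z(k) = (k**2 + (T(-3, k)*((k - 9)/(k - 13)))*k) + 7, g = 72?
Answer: -297197/59 ≈ -5037.2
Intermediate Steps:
T(M, a) = -2 (T(M, a) = -2 + 0 = -2)
Z(k) = 7 + k**2 - 2*k*(-9 + k)/(-13 + k) (Z(k) = (k**2 + (-2*(k - 9)/(k - 13))*k) + 7 = (k**2 + (-2*(-9 + k)/(-13 + k))*k) + 7 = (k**2 - 2*k*(-9 + k)/(-13 + k)) + 7 = 7 + k**2 - 2*k*(-9 + k)/(-13 + k))
-Z(g) = -(-91 + 72**3 - 15*72**2 + 25*72)/(-13 + 72) = -(-91 + 373248 - 15*5184 + 1800)/59 = -(-91 + 373248 - 77760 + 1800)/59 = -297197/59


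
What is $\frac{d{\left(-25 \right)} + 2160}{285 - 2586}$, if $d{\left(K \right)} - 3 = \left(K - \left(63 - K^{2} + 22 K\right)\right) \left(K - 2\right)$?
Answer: $\frac{9062}{767} \approx 11.815$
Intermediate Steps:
$d{\left(K \right)} = 3 + \left(-2 + K\right) \left(-63 + K^{2} - 21 K\right)$ ($d{\left(K \right)} = 3 + \left(K - \left(63 - K^{2} + 22 K\right)\right) \left(K - 2\right) = 3 + \left(K - \left(63 - K^{2} + 22 K\right)\right) \left(-2 + K\right) = 3 + \left(-63 + K^{2} - 21 K\right) \left(-2 + K\right) = 3 + \left(-2 + K\right) \left(-63 + K^{2} - 21 K\right)$)
$\frac{d{\left(-25 \right)} + 2160}{285 - 2586} = \frac{\left(129 + \left(-25\right)^{3} - 23 \left(-25\right)^{2} - -525\right) + 2160}{285 - 2586} = \frac{\left(129 - 15625 - 14375 + 525\right) + 2160}{-2301} = \left(\left(129 - 15625 - 14375 + 525\right) + 2160\right) \left(- \frac{1}{2301}\right) = \left(-29346 + 2160\right) \left(- \frac{1}{2301}\right) = \left(-27186\right) \left(- \frac{1}{2301}\right) = \frac{9062}{767}$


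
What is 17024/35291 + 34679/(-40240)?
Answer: -538810829/1420109840 ≈ -0.37942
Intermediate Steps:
17024/35291 + 34679/(-40240) = 17024*(1/35291) + 34679*(-1/40240) = 17024/35291 - 34679/40240 = -538810829/1420109840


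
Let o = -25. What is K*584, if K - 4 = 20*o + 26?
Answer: -274480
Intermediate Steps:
K = -470 (K = 4 + (20*(-25) + 26) = 4 + (-500 + 26) = 4 - 474 = -470)
K*584 = -470*584 = -274480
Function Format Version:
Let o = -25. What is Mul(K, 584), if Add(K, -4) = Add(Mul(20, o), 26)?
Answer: -274480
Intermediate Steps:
K = -470 (K = Add(4, Add(Mul(20, -25), 26)) = Add(4, Add(-500, 26)) = Add(4, -474) = -470)
Mul(K, 584) = Mul(-470, 584) = -274480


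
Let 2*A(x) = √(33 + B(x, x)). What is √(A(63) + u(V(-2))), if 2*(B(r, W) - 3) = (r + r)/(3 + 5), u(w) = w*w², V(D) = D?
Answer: √(-128 + 6*√78)/4 ≈ 2.1652*I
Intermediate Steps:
u(w) = w³
B(r, W) = 3 + r/8 (B(r, W) = 3 + ((r + r)/(3 + 5))/2 = 3 + ((2*r)/8)/2 = 3 + ((2*r)*(⅛))/2 = 3 + (r/4)/2 = 3 + r/8)
A(x) = √(36 + x/8)/2 (A(x) = √(33 + (3 + x/8))/2 = √(36 + x/8)/2)
√(A(63) + u(V(-2))) = √(√(576 + 2*63)/8 + (-2)³) = √(√(576 + 126)/8 - 8) = √(√702/8 - 8) = √((3*√78)/8 - 8) = √(3*√78/8 - 8) = √(-8 + 3*√78/8)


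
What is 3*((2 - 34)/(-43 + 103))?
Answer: -8/5 ≈ -1.6000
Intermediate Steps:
3*((2 - 34)/(-43 + 103)) = 3*(-32/60) = 3*(-32*1/60) = 3*(-8/15) = -8/5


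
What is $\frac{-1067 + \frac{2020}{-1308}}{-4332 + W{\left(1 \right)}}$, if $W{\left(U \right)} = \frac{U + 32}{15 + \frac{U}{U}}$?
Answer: $\frac{5590624}{22654233} \approx 0.24678$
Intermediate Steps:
$W{\left(U \right)} = 2 + \frac{U}{16}$ ($W{\left(U \right)} = \frac{32 + U}{15 + 1} = \frac{32 + U}{16} = \left(32 + U\right) \frac{1}{16} = 2 + \frac{U}{16}$)
$\frac{-1067 + \frac{2020}{-1308}}{-4332 + W{\left(1 \right)}} = \frac{-1067 + \frac{2020}{-1308}}{-4332 + \left(2 + \frac{1}{16} \cdot 1\right)} = \frac{-1067 + 2020 \left(- \frac{1}{1308}\right)}{-4332 + \left(2 + \frac{1}{16}\right)} = \frac{-1067 - \frac{505}{327}}{-4332 + \frac{33}{16}} = - \frac{349414}{327 \left(- \frac{69279}{16}\right)} = \left(- \frac{349414}{327}\right) \left(- \frac{16}{69279}\right) = \frac{5590624}{22654233}$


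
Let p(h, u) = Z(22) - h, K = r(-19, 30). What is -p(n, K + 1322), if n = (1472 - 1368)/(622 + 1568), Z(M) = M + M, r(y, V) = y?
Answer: -48128/1095 ≈ -43.953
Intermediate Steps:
Z(M) = 2*M
K = -19
n = 52/1095 (n = 104/2190 = 104*(1/2190) = 52/1095 ≈ 0.047489)
p(h, u) = 44 - h (p(h, u) = 2*22 - h = 44 - h)
-p(n, K + 1322) = -(44 - 1*52/1095) = -(44 - 52/1095) = -1*48128/1095 = -48128/1095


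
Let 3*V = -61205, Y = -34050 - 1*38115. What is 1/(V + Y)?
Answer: -3/277700 ≈ -1.0803e-5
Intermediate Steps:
Y = -72165 (Y = -34050 - 38115 = -72165)
V = -61205/3 (V = (⅓)*(-61205) = -61205/3 ≈ -20402.)
1/(V + Y) = 1/(-61205/3 - 72165) = 1/(-277700/3) = -3/277700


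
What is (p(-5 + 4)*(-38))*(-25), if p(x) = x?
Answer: -950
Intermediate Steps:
(p(-5 + 4)*(-38))*(-25) = ((-5 + 4)*(-38))*(-25) = -1*(-38)*(-25) = 38*(-25) = -950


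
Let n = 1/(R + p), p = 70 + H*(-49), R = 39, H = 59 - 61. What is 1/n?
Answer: 207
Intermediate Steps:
H = -2
p = 168 (p = 70 - 2*(-49) = 70 + 98 = 168)
n = 1/207 (n = 1/(39 + 168) = 1/207 ≈ 0.0048309)
1/n = 1/(1/207) = 207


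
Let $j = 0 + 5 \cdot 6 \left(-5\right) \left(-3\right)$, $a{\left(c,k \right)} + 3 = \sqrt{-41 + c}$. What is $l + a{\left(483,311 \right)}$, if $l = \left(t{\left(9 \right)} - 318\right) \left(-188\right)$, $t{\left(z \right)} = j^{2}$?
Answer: $-38010219 + \sqrt{442} \approx -3.801 \cdot 10^{7}$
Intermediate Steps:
$a{\left(c,k \right)} = -3 + \sqrt{-41 + c}$
$j = 450$ ($j = 0 + 30 \left(-5\right) \left(-3\right) = 0 - -450 = 0 + 450 = 450$)
$t{\left(z \right)} = 202500$ ($t{\left(z \right)} = 450^{2} = 202500$)
$l = -38010216$ ($l = \left(202500 - 318\right) \left(-188\right) = 202182 \left(-188\right) = -38010216$)
$l + a{\left(483,311 \right)} = -38010216 - \left(3 - \sqrt{-41 + 483}\right) = -38010216 - \left(3 - \sqrt{442}\right) = -38010219 + \sqrt{442}$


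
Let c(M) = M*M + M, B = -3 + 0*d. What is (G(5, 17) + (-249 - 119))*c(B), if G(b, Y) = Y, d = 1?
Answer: -2106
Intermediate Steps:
B = -3 (B = -3 + 0*1 = -3 + 0 = -3)
c(M) = M + M² (c(M) = M² + M = M + M²)
(G(5, 17) + (-249 - 119))*c(B) = (17 + (-249 - 119))*(-3*(1 - 3)) = (17 - 368)*(-3*(-2)) = -351*6 = -2106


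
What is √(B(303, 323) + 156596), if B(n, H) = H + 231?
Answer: 5*√6286 ≈ 396.42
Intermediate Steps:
B(n, H) = 231 + H
√(B(303, 323) + 156596) = √((231 + 323) + 156596) = √(554 + 156596) = √157150 = 5*√6286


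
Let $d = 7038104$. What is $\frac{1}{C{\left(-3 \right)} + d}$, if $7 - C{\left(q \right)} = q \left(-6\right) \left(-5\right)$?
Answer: $\frac{1}{7038201} \approx 1.4208 \cdot 10^{-7}$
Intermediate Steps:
$C{\left(q \right)} = 7 - 30 q$ ($C{\left(q \right)} = 7 - q \left(-6\right) \left(-5\right) = 7 - - 6 q \left(-5\right) = 7 - 30 q$)
$\frac{1}{C{\left(-3 \right)} + d} = \frac{1}{\left(7 - -90\right) + 7038104} = \frac{1}{\left(7 + 90\right) + 7038104} = \frac{1}{97 + 7038104} = \frac{1}{7038201}$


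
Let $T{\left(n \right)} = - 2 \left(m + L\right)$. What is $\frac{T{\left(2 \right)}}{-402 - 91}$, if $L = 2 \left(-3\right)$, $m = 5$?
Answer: $- \frac{2}{493} \approx -0.0040568$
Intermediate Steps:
$L = -6$
$T{\left(n \right)} = 2$ ($T{\left(n \right)} = - 2 \left(5 - 6\right) = \left(-2\right) \left(-1\right) = 2$)
$\frac{T{\left(2 \right)}}{-402 - 91} = \frac{1}{-402 - 91} \cdot 2 = \frac{1}{-493} \cdot 2 = \left(- \frac{1}{493}\right) 2 = - \frac{2}{493}$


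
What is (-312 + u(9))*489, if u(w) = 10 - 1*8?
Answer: -151590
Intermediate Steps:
u(w) = 2 (u(w) = 10 - 8 = 2)
(-312 + u(9))*489 = (-312 + 2)*489 = -310*489 = -151590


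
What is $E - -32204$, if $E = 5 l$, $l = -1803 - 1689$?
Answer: $14744$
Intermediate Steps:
$l = -3492$
$E = -17460$ ($E = 5 \left(-3492\right) = -17460$)
$E - -32204 = -17460 - -32204 = -17460 + 32204 = 14744$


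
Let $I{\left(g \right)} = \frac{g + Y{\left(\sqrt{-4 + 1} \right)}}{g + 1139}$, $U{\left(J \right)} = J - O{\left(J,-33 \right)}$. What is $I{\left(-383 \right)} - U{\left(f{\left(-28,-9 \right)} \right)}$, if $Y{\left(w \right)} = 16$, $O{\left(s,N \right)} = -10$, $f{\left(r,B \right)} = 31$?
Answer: $- \frac{31363}{756} \approx -41.485$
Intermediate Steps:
$U{\left(J \right)} = 10 + J$ ($U{\left(J \right)} = J - -10 = J + 10 = 10 + J$)
$I{\left(g \right)} = \frac{16 + g}{1139 + g}$ ($I{\left(g \right)} = \frac{g + 16}{g + 1139} = \frac{16 + g}{1139 + g}$)
$I{\left(-383 \right)} - U{\left(f{\left(-28,-9 \right)} \right)} = \frac{16 - 383}{1139 - 383} - \left(10 + 31\right) = \frac{1}{756} \left(-367\right) - 41 = - \frac{367}{756} - 41 = - \frac{31363}{756}$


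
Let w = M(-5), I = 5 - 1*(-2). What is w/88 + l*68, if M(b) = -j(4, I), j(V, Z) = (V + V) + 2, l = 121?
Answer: 362027/44 ≈ 8227.9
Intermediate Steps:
I = 7 (I = 5 + 2 = 7)
j(V, Z) = 2 + 2*V (j(V, Z) = 2*V + 2 = 2 + 2*V)
M(b) = -10 (M(b) = -(2 + 2*4) = -(2 + 8) = -1*10 = -10)
w = -10
w/88 + l*68 = -10/88 + 121*68 = -10*1/88 + 8228 = -5/44 + 8228 = 362027/44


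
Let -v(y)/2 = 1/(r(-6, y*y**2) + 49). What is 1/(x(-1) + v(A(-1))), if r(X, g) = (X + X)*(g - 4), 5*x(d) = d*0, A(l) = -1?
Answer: -109/2 ≈ -54.500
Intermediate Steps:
x(d) = 0 (x(d) = (d*0)/5 = (1/5)*0 = 0)
r(X, g) = 2*X*(-4 + g) (r(X, g) = (2*X)*(-4 + g) = 2*X*(-4 + g))
v(y) = -2/(97 - 12*y**3) (v(y) = -2/(2*(-6)*(-4 + y*y**2) + 49) = -2/(2*(-6)*(-4 + y**3) + 49) = -2/((48 - 12*y**3) + 49) = -2/(97 - 12*y**3))
1/(x(-1) + v(A(-1))) = 1/(0 + 2/(-97 + 12*(-1)**3)) = 1/(0 + 2/(-97 + 12*(-1))) = 1/(0 + 2/(-97 - 12)) = 1/(0 + 2/(-109)) = 1/(0 + 2*(-1/109)) = 1/(0 - 2/109) = 1/(-2/109) = -109/2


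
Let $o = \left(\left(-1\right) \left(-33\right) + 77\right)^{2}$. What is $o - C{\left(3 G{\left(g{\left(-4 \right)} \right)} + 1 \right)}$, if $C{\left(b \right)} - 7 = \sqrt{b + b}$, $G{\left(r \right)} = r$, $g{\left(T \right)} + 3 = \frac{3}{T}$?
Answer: $12093 - \frac{i \sqrt{82}}{2} \approx 12093.0 - 4.5277 i$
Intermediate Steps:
$g{\left(T \right)} = -3 + \frac{3}{T}$
$o = 12100$ ($o = \left(33 + 77\right)^{2} = 110^{2} = 12100$)
$C{\left(b \right)} = 7 + \sqrt{2} \sqrt{b}$ ($C{\left(b \right)} = 7 + \sqrt{b + b} = 7 + \sqrt{2 b} = 7 + \sqrt{2} \sqrt{b}$)
$o - C{\left(3 G{\left(g{\left(-4 \right)} \right)} + 1 \right)} = 12100 - \left(7 + \sqrt{2} \sqrt{3 \left(-3 + \frac{3}{-4}\right) + 1}\right) = 12100 - \left(7 + \sqrt{2} \sqrt{3 \left(-3 + 3 \left(- \frac{1}{4}\right)\right) + 1}\right) = 12100 - \left(7 + \sqrt{2} \sqrt{3 \left(-3 - \frac{3}{4}\right) + 1}\right) = 12100 - \left(7 + \sqrt{2} \sqrt{3 \left(- \frac{15}{4}\right) + 1}\right) = 12100 - \left(7 + \sqrt{2} \sqrt{- \frac{45}{4} + 1}\right) = 12100 - \left(7 + \sqrt{2} \sqrt{- \frac{41}{4}}\right) = 12100 - \left(7 + \sqrt{2} \frac{i \sqrt{41}}{2}\right) = 12100 - \left(7 + \frac{i \sqrt{82}}{2}\right) = 12093 - \frac{i \sqrt{82}}{2}$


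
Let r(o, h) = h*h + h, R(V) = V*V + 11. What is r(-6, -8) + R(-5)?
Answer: 92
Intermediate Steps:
R(V) = 11 + V² (R(V) = V² + 11 = 11 + V²)
r(o, h) = h + h² (r(o, h) = h² + h = h + h²)
r(-6, -8) + R(-5) = -8*(1 - 8) + (11 + (-5)²) = -8*(-7) + (11 + 25) = 56 + 36 = 92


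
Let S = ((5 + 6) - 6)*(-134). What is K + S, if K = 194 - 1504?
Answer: -1980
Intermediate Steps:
K = -1310
S = -670 (S = (11 - 6)*(-134) = 5*(-134) = -670)
K + S = -1310 - 670 = -1980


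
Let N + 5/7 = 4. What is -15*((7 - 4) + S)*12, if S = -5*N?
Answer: 16920/7 ≈ 2417.1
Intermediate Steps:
N = 23/7 (N = -5/7 + 4 = 23/7 ≈ 3.2857)
S = -115/7 (S = -5*23/7 = -115/7 ≈ -16.429)
-15*((7 - 4) + S)*12 = -15*((7 - 4) - 115/7)*12 = -15*(3 - 115/7)*12 = -15*(-94/7)*12 = (1410/7)*12 = 16920/7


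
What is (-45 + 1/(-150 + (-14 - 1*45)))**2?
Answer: 88472836/43681 ≈ 2025.4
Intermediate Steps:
(-45 + 1/(-150 + (-14 - 1*45)))**2 = (-45 + 1/(-150 + (-14 - 45)))**2 = (-45 + 1/(-150 - 59))**2 = (-45 + 1/(-209))**2 = (-45 - 1/209)**2 = (-9406/209)**2 = 88472836/43681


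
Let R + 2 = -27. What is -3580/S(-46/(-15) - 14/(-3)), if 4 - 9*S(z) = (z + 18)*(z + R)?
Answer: -3624750/62017 ≈ -58.448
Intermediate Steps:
R = -29 (R = -2 - 27 = -29)
S(z) = 4/9 - (-29 + z)*(18 + z)/9 (S(z) = 4/9 - (z + 18)*(z - 29)/9 = 4/9 - (18 + z)*(-29 + z)/9 = 4/9 - (-29 + z)*(18 + z)/9)
-3580/S(-46/(-15) - 14/(-3)) = -3580/(526/9 - (-46/(-15) - 14/(-3))**2/9 + 11*(-46/(-15) - 14/(-3))/9) = -3580/(526/9 - (-46*(-1/15) - 14*(-1/3))**2/9 + 11*(-46*(-1/15) - 14*(-1/3))/9) = -3580/(526/9 - (46/15 + 14/3)**2/9 + 11*(46/15 + 14/3)/9) = -3580/(526/9 - (116/15)**2/9 + (11/9)*(116/15)) = -3580/(526/9 - 1/9*13456/225 + 1276/135) = -3580/(526/9 - 13456/2025 + 1276/135) = -3580/124034/2025 = -3580*2025/124034 = -3624750/62017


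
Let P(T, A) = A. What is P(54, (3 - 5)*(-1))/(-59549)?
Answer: -2/59549 ≈ -3.3586e-5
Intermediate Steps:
P(54, (3 - 5)*(-1))/(-59549) = ((3 - 5)*(-1))/(-59549) = -2*(-1)*(-1/59549) = 2*(-1/59549) = -2/59549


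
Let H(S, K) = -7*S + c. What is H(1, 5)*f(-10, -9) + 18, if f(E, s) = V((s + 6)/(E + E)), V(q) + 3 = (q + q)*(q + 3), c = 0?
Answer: 6477/200 ≈ 32.385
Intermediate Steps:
H(S, K) = -7*S (H(S, K) = -7*S + 0 = -7*S)
V(q) = -3 + 2*q*(3 + q) (V(q) = -3 + (q + q)*(q + 3) = -3 + (2*q)*(3 + q) = -3 + 2*q*(3 + q))
f(E, s) = -3 + (6 + s)²/(2*E²) + 3*(6 + s)/E (f(E, s) = -3 + 2*((s + 6)/(E + E))² + 6*((s + 6)/(E + E)) = -3 + 2*((6 + s)/((2*E)))² + 6*((6 + s)/((2*E))) = -3 + 2*((6 + s)*(1/(2*E)))² + 6*((6 + s)*(1/(2*E))) = -3 + 2*((6 + s)/(2*E))² + 6*((6 + s)/(2*E)) = -3 + 2*((6 + s)²/(4*E²)) + 3*(6 + s)/E = -3 + (6 + s)²/(2*E²) + 3*(6 + s)/E)
H(1, 5)*f(-10, -9) + 18 = (-7*1)*(-3 + 18/(-10) + (½)*(6 - 9)²/(-10)² + 3*(-9)/(-10)) + 18 = -7*(-3 + 18*(-⅒) + (½)*(1/100)*(-3)² + 3*(-9)*(-⅒)) + 18 = -7*(-3 - 9/5 + (½)*(1/100)*9 + 27/10) + 18 = -7*(-3 - 9/5 + 9/200 + 27/10) + 18 = -7*(-411/200) + 18 = 2877/200 + 18 = 6477/200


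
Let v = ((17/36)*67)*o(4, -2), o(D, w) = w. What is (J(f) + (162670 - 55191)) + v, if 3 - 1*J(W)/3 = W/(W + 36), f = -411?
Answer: 241698227/2250 ≈ 1.0742e+5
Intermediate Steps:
v = -1139/18 (v = ((17/36)*67)*(-2) = (1139/36)*(-2) = -1139/18 ≈ -63.278)
J(W) = 9 - 3*W/(36 + W) (J(W) = 9 - 3*W/(W + 36) = 9 - 3*W/(36 + W))
(J(f) + (162670 - 55191)) + v = (6*(54 - 411)/(36 - 411) + (162670 - 55191)) - 1139/18 = (6*(-357)/(-375) + 107479) - 1139/18 = (6*(-1/375)*(-357) + 107479) - 1139/18 = (714/125 + 107479) - 1139/18 = 13435589/125 - 1139/18 = 241698227/2250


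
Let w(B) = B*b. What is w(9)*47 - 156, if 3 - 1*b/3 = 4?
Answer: -1425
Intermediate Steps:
b = -3 (b = 9 - 3*4 = 9 - 12 = -3)
w(B) = -3*B (w(B) = B*(-3) = -3*B)
w(9)*47 - 156 = -3*9*47 - 156 = -27*47 - 156 = -1269 - 156 = -1425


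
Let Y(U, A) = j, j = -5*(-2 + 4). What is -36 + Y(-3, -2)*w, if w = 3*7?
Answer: -246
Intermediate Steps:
j = -10 (j = -5*2 = -10)
Y(U, A) = -10
w = 21
-36 + Y(-3, -2)*w = -36 - 10*21 = -36 - 210 = -246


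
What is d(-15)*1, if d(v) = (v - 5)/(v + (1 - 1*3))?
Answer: 20/17 ≈ 1.1765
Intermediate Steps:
d(v) = (-5 + v)/(-2 + v) (d(v) = (-5 + v)/(v + (1 - 3)) = (-5 + v)/(v - 2) = (-5 + v)/(-2 + v))
d(-15)*1 = ((-5 - 15)/(-2 - 15))*1 = (-20/(-17))*1 = -1/17*(-20)*1 = (20/17)*1 = 20/17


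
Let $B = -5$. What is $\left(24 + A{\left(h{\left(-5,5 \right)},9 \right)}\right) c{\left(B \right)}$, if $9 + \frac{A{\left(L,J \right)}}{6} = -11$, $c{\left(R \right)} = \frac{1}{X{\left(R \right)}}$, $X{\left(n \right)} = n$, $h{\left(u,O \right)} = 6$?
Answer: $\frac{96}{5} \approx 19.2$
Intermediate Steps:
$c{\left(R \right)} = \frac{1}{R}$
$A{\left(L,J \right)} = -120$ ($A{\left(L,J \right)} = -54 + 6 \left(-11\right) = -54 - 66 = -120$)
$\left(24 + A{\left(h{\left(-5,5 \right)},9 \right)}\right) c{\left(B \right)} = \frac{24 - 120}{-5} = \left(-96\right) \left(- \frac{1}{5}\right) = \frac{96}{5}$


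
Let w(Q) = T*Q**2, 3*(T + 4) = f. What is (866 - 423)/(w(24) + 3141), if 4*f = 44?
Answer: 443/2949 ≈ 0.15022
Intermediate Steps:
f = 11 (f = (1/4)*44 = 11)
T = -1/3 (T = -4 + (1/3)*11 = -4 + 11/3 = -1/3 ≈ -0.33333)
w(Q) = -Q**2/3
(866 - 423)/(w(24) + 3141) = (866 - 423)/(-1/3*24**2 + 3141) = 443/(-1/3*576 + 3141) = 443/(-192 + 3141) = 443/2949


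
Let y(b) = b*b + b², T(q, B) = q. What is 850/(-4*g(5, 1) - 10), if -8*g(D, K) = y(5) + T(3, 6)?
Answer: 1700/33 ≈ 51.515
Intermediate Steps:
y(b) = 2*b² (y(b) = b² + b² = 2*b²)
g(D, K) = -53/8 (g(D, K) = -(2*5² + 3)/8 = -(2*25 + 3)/8 = -(50 + 3)/8 = -⅛*53 = -53/8)
850/(-4*g(5, 1) - 10) = 850/(-4*(-53/8) - 10) = 850/(53/2 - 10) = 850/(33/2) = 850*(2/33) = 1700/33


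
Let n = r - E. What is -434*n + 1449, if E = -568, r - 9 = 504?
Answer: -467705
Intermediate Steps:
r = 513 (r = 9 + 504 = 513)
n = 1081 (n = 513 - 1*(-568) = 513 + 568 = 1081)
-434*n + 1449 = -434*1081 + 1449 = -469154 + 1449 = -467705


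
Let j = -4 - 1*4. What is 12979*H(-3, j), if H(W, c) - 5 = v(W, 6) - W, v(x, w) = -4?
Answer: 51916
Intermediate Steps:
j = -8 (j = -4 - 4 = -8)
H(W, c) = 1 - W (H(W, c) = 5 + (-4 - W) = 1 - W)
12979*H(-3, j) = 12979*(1 - 1*(-3)) = 12979*(1 + 3) = 12979*4 = 51916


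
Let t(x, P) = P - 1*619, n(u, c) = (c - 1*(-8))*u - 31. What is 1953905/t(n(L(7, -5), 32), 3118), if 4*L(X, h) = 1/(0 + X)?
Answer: 1953905/2499 ≈ 781.88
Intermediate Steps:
L(X, h) = 1/(4*X) (L(X, h) = 1/(4*(0 + X)) = 1/(4*X))
n(u, c) = -31 + u*(8 + c) (n(u, c) = (c + 8)*u - 31 = (8 + c)*u - 31 = u*(8 + c) - 31 = -31 + u*(8 + c))
t(x, P) = -619 + P (t(x, P) = P - 619 = -619 + P)
1953905/t(n(L(7, -5), 32), 3118) = 1953905/(-619 + 3118) = 1953905/2499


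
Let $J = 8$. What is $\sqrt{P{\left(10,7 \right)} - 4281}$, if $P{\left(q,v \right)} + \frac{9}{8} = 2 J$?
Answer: $\frac{i \sqrt{68258}}{4} \approx 65.316 i$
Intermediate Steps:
$P{\left(q,v \right)} = \frac{119}{8}$ ($P{\left(q,v \right)} = - \frac{9}{8} + 2 \cdot 8 = - \frac{9}{8} + 16 = \frac{119}{8}$)
$\sqrt{P{\left(10,7 \right)} - 4281} = \sqrt{\frac{119}{8} - 4281} = \sqrt{- \frac{34129}{8}} = \frac{i \sqrt{68258}}{4}$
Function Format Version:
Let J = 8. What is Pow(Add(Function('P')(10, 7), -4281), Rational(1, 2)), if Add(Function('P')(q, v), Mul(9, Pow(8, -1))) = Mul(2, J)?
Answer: Mul(Rational(1, 4), I, Pow(68258, Rational(1, 2))) ≈ Mul(65.316, I)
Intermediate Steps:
Function('P')(q, v) = Rational(119, 8) (Function('P')(q, v) = Add(Rational(-9, 8), Mul(2, 8)) = Add(Rational(-9, 8), 16) = Rational(119, 8))
Pow(Add(Function('P')(10, 7), -4281), Rational(1, 2)) = Pow(Add(Rational(119, 8), -4281), Rational(1, 2)) = Pow(Rational(-34129, 8), Rational(1, 2)) = Mul(Rational(1, 4), I, Pow(68258, Rational(1, 2)))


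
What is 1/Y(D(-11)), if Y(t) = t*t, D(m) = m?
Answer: 1/121 ≈ 0.0082645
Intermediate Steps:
Y(t) = t**2
1/Y(D(-11)) = 1/((-11)**2) = 1/121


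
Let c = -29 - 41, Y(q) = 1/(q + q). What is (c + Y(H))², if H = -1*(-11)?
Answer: 2368521/484 ≈ 4893.6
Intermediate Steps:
H = 11
Y(q) = 1/(2*q)
c = -70
(c + Y(H))² = (-70 + (½)/11)² = (-70 + (½)*(1/11))² = (-70 + 1/22)² = (-1539/22)² = 2368521/484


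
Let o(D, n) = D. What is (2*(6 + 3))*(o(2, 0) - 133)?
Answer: -2358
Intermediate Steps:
(2*(6 + 3))*(o(2, 0) - 133) = (2*(6 + 3))*(2 - 133) = (2*9)*(-131) = 18*(-131) = -2358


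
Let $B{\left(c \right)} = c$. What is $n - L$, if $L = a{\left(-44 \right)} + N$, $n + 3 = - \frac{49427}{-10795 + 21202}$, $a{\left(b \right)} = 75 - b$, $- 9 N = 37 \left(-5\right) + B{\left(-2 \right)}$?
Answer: $- \frac{4605946}{31221} \approx -147.53$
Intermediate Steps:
$N = \frac{187}{9}$ ($N = - \frac{37 \left(-5\right) - 2}{9} = - \frac{-185 - 2}{9} = \left(- \frac{1}{9}\right) \left(-187\right) = \frac{187}{9} \approx 20.778$)
$n = - \frac{80648}{10407}$ ($n = -3 - \frac{49427}{-10795 + 21202} = -3 - \frac{49427}{10407} = - \frac{80648}{10407} \approx -7.7494$)
$L = \frac{1258}{9}$ ($L = \left(75 - -44\right) + \frac{187}{9} = \left(75 + 44\right) + \frac{187}{9} = 119 + \frac{187}{9} = \frac{1258}{9} \approx 139.78$)
$n - L = - \frac{80648}{10407} - \frac{1258}{9} = - \frac{4605946}{31221}$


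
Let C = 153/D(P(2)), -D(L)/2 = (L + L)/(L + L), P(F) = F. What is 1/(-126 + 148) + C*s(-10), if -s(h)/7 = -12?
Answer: -141371/22 ≈ -6426.0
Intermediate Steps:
s(h) = 84 (s(h) = -7*(-12) = 84)
D(L) = -2 (D(L) = -2*(L + L)/(L + L) = -2*2*L/(2*L) = -2*2*L*1/(2*L) = -2*1 = -2)
C = -153/2 (C = 153/(-2) = 153*(-1/2) = -153/2 ≈ -76.500)
1/(-126 + 148) + C*s(-10) = 1/(-126 + 148) - 153/2*84 = 1/22 - 6426 = -141371/22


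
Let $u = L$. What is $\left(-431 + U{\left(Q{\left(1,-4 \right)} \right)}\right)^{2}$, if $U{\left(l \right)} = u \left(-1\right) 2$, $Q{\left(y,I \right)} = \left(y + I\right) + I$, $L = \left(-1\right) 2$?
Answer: $182329$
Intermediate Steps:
$L = -2$
$u = -2$
$Q{\left(y,I \right)} = y + 2 I$ ($Q{\left(y,I \right)} = \left(I + y\right) + I = y + 2 I$)
$U{\left(l \right)} = 4$ ($U{\left(l \right)} = \left(-2\right) \left(-1\right) 2 = 2 \cdot 2 = 4$)
$\left(-431 + U{\left(Q{\left(1,-4 \right)} \right)}\right)^{2} = \left(-431 + 4\right)^{2} = \left(-427\right)^{2} = 182329$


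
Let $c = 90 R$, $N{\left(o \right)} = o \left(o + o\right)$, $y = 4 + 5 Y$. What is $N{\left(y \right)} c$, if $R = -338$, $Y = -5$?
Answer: $-26830440$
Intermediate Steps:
$y = -21$ ($y = 4 + 5 \left(-5\right) = 4 - 25 = -21$)
$N{\left(o \right)} = 2 o^{2}$ ($N{\left(o \right)} = o 2 o = 2 o^{2}$)
$c = -30420$ ($c = 90 \left(-338\right) = -30420$)
$N{\left(y \right)} c = 2 \left(-21\right)^{2} \left(-30420\right) = 2 \cdot 441 \left(-30420\right) = 882 \left(-30420\right) = -26830440$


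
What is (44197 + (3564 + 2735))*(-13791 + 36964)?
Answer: 1170143808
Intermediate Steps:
(44197 + (3564 + 2735))*(-13791 + 36964) = (44197 + 6299)*23173 = 50496*23173 = 1170143808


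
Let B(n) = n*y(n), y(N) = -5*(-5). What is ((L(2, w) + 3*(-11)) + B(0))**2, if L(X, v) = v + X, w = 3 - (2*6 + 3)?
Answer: 1849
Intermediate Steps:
w = -12 (w = 3 - (12 + 3) = 3 - 1*15 = 3 - 15 = -12)
y(N) = 25
L(X, v) = X + v
B(n) = 25*n (B(n) = n*25 = 25*n)
((L(2, w) + 3*(-11)) + B(0))**2 = (((2 - 12) + 3*(-11)) + 25*0)**2 = ((-10 - 33) + 0)**2 = (-43 + 0)**2 = (-43)**2 = 1849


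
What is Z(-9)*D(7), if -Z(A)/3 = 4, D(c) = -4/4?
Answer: 12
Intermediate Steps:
D(c) = -1 (D(c) = -4*¼ = -1)
Z(A) = -12 (Z(A) = -3*4 = -12)
Z(-9)*D(7) = -12*(-1) = 12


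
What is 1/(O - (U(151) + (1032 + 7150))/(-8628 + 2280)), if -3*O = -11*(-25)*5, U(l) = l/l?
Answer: -6348/2901317 ≈ -0.0021880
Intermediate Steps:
U(l) = 1
O = -1375/3 (O = -(-11*(-25))*5/3 = -275*5/3 = -⅓*1375 = -1375/3 ≈ -458.33)
1/(O - (U(151) + (1032 + 7150))/(-8628 + 2280)) = 1/(-1375/3 - (1 + (1032 + 7150))/(-8628 + 2280)) = 1/(-1375/3 - (1 + 8182)/(-6348)) = 1/(-1375/3 - 8183*(-1)/6348) = 1/(-1375/3 - 1*(-8183/6348)) = 1/(-1375/3 + 8183/6348) = 1/(-2901317/6348) = -6348/2901317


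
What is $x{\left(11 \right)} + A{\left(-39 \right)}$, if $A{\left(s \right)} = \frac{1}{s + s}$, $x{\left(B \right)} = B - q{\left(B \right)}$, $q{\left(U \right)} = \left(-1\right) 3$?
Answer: $\frac{1091}{78} \approx 13.987$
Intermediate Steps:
$q{\left(U \right)} = -3$
$x{\left(B \right)} = 3 + B$ ($x{\left(B \right)} = B - -3 = B + 3 = 3 + B$)
$A{\left(s \right)} = \frac{1}{2 s}$
$x{\left(11 \right)} + A{\left(-39 \right)} = \left(3 + 11\right) + \frac{1}{2 \left(-39\right)} = 14 + \frac{1}{2} \left(- \frac{1}{39}\right) = 14 - \frac{1}{78} = \frac{1091}{78}$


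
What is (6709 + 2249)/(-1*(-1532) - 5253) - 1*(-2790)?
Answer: 10372632/3721 ≈ 2787.6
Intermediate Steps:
(6709 + 2249)/(-1*(-1532) - 5253) - 1*(-2790) = 8958/(1532 - 5253) + 2790 = 8958/(-3721) + 2790 = 8958*(-1/3721) + 2790 = -8958/3721 + 2790 = 10372632/3721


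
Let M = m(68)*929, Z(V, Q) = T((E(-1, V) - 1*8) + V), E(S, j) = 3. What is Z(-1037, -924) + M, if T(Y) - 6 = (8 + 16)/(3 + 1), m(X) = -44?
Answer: -40864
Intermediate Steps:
T(Y) = 12 (T(Y) = 6 + (8 + 16)/(3 + 1) = 6 + 24/4 = 6 + 24*(¼) = 6 + 6 = 12)
Z(V, Q) = 12
M = -40876 (M = -44*929 = -40876)
Z(-1037, -924) + M = 12 - 40876 = -40864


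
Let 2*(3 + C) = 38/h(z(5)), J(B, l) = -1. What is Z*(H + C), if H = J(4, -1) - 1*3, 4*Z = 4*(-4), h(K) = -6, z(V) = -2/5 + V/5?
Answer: 122/3 ≈ 40.667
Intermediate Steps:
z(V) = -2/5 + V/5 (z(V) = -2*1/5 + V*(1/5) = -2/5 + V/5)
Z = -4 (Z = (4*(-4))/4 = (1/4)*(-16) = -4)
H = -4 (H = -1 - 1*3 = -1 - 3 = -4)
C = -37/6 (C = -3 + (38/(-6))/2 = -3 + (38*(-1/6))/2 = -3 + (1/2)*(-19/3) = -3 - 19/6 = -37/6 ≈ -6.1667)
Z*(H + C) = -4*(-4 - 37/6) = -4*(-61/6) = 122/3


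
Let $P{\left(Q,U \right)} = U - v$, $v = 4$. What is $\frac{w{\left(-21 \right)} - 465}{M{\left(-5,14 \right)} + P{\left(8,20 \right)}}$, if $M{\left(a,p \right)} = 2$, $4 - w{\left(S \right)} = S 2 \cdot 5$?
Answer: $- \frac{251}{18} \approx -13.944$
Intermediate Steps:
$w{\left(S \right)} = 4 - 10 S$ ($w{\left(S \right)} = 4 - S 2 \cdot 5 = 4 - 2 S 5 = 4 - 10 S$)
$P{\left(Q,U \right)} = -4 + U$ ($P{\left(Q,U \right)} = U - 4 = -4 + U$)
$\frac{w{\left(-21 \right)} - 465}{M{\left(-5,14 \right)} + P{\left(8,20 \right)}} = \frac{\left(4 - -210\right) - 465}{2 + \left(-4 + 20\right)} = \frac{\left(4 + 210\right) - 465}{2 + 16} = \frac{214 - 465}{18} = \left(-251\right) \frac{1}{18} = - \frac{251}{18}$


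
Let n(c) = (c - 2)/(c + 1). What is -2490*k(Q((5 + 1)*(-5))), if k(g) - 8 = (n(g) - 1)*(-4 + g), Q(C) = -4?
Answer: 0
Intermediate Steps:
n(c) = (-2 + c)/(1 + c)
k(g) = 8 + (-1 + (-2 + g)/(1 + g))*(-4 + g) (k(g) = 8 + ((-2 + g)/(1 + g) - 1)*(-4 + g) = 8 + (-1 + (-2 + g)/(1 + g))*(-4 + g))
-2490*k(Q((5 + 1)*(-5))) = -12450*(4 - 4)/(1 - 4) = -12450*0/(-3) = -12450*(-1)*0/3 = -2490*0 = 0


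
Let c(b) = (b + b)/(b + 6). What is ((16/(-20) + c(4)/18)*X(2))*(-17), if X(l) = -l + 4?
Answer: 1156/45 ≈ 25.689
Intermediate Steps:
X(l) = 4 - l
c(b) = 2*b/(6 + b) (c(b) = (2*b)/(6 + b) = 2*b/(6 + b))
((16/(-20) + c(4)/18)*X(2))*(-17) = ((16/(-20) + (2*4/(6 + 4))/18)*(4 - 1*2))*(-17) = ((16*(-1/20) + (2*4/10)*(1/18))*(4 - 2))*(-17) = ((-⅘ + (2*4*(⅒))*(1/18))*2)*(-17) = ((-⅘ + (⅘)*(1/18))*2)*(-17) = ((-⅘ + 2/45)*2)*(-17) = -34/45*2*(-17) = -68/45*(-17) = 1156/45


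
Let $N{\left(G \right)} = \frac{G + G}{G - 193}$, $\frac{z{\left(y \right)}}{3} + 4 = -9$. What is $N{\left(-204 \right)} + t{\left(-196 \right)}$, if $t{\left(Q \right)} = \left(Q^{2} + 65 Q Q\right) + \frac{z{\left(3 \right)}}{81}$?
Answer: $\frac{27177558719}{10719} \approx 2.5355 \cdot 10^{6}$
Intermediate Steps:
$z{\left(y \right)} = -39$ ($z{\left(y \right)} = -12 + 3 \left(-9\right) = -12 - 27 = -39$)
$N{\left(G \right)} = \frac{2 G}{-193 + G}$
$t{\left(Q \right)} = - \frac{13}{27} + 66 Q^{2}$ ($t{\left(Q \right)} = \left(Q^{2} + 65 Q Q\right) - \frac{39}{81} = \left(Q^{2} + 65 Q^{2}\right) - \frac{13}{27} = 66 Q^{2} - \frac{13}{27} = - \frac{13}{27} + 66 Q^{2}$)
$N{\left(-204 \right)} + t{\left(-196 \right)} = 2 \left(-204\right) \frac{1}{-193 - 204} - \left(\frac{13}{27} - 66 \left(-196\right)^{2}\right) = 2 \left(-204\right) \frac{1}{-397} + \left(- \frac{13}{27} + 66 \cdot 38416\right) = 2 \left(-204\right) \left(- \frac{1}{397}\right) + \left(- \frac{13}{27} + 2535456\right) = \frac{408}{397} + \frac{68457299}{27} = \frac{27177558719}{10719}$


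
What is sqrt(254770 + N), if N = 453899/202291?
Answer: sqrt(10425700254140979)/202291 ≈ 504.75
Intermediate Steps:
N = 453899/202291 (N = 453899*(1/202291) = 453899/202291 ≈ 2.2438)
sqrt(254770 + N) = sqrt(254770 + 453899/202291) = sqrt(51538131969/202291) = sqrt(10425700254140979)/202291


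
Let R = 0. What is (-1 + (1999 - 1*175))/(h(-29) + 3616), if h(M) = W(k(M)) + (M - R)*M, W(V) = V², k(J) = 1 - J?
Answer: 1823/5357 ≈ 0.34030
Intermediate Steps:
h(M) = M² + (1 - M)² (h(M) = (1 - M)² + (M - 1*0)*M = (1 - M)² + (M + 0)*M = (1 - M)² + M*M = (1 - M)² + M² = M² + (1 - M)²)
(-1 + (1999 - 1*175))/(h(-29) + 3616) = (-1 + (1999 - 1*175))/(((-29)² + (-1 - 29)²) + 3616) = (-1 + (1999 - 175))/((841 + (-30)²) + 3616) = (-1 + 1824)/((841 + 900) + 3616) = 1823/(1741 + 3616) = 1823/5357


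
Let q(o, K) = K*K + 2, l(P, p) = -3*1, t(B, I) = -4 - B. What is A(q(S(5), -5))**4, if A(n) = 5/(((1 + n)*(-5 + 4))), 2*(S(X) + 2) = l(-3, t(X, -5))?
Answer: 625/614656 ≈ 0.0010168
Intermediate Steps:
l(P, p) = -3
S(X) = -7/2 (S(X) = -2 + (1/2)*(-3) = -2 - 3/2 = -7/2)
q(o, K) = 2 + K**2 (q(o, K) = K**2 + 2 = 2 + K**2)
A(n) = 5/(-1 - n) (A(n) = 5/(((1 + n)*(-1))) = 5/(-1 - n))
A(q(S(5), -5))**4 = (-5/(1 + (2 + (-5)**2)))**4 = (-5/(1 + (2 + 25)))**4 = (-5/(1 + 27))**4 = (-5/28)**4 = 625/614656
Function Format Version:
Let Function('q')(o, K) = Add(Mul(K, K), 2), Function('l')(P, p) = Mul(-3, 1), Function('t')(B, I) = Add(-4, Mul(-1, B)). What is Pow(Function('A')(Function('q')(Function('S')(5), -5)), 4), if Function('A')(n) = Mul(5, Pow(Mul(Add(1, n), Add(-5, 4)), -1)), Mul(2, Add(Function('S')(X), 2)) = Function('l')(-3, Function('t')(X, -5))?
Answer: Rational(625, 614656) ≈ 0.0010168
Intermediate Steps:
Function('l')(P, p) = -3
Function('S')(X) = Rational(-7, 2) (Function('S')(X) = Add(-2, Mul(Rational(1, 2), -3)) = Add(-2, Rational(-3, 2)) = Rational(-7, 2))
Function('q')(o, K) = Add(2, Pow(K, 2)) (Function('q')(o, K) = Add(Pow(K, 2), 2) = Add(2, Pow(K, 2)))
Function('A')(n) = Mul(5, Pow(Add(-1, Mul(-1, n)), -1)) (Function('A')(n) = Mul(5, Pow(Mul(Add(1, n), -1), -1)) = Mul(5, Pow(Add(-1, Mul(-1, n)), -1)))
Pow(Function('A')(Function('q')(Function('S')(5), -5)), 4) = Pow(Mul(-5, Pow(Add(1, Add(2, Pow(-5, 2))), -1)), 4) = Pow(Mul(-5, Pow(Add(1, Add(2, 25)), -1)), 4) = Pow(Mul(-5, Pow(Add(1, 27), -1)), 4) = Pow(Mul(-5, Pow(28, -1)), 4) = Pow(Mul(-5, Rational(1, 28)), 4) = Pow(Rational(-5, 28), 4) = Rational(625, 614656)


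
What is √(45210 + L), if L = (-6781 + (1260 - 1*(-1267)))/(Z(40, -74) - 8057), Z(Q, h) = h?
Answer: 6*√83028072169/8131 ≈ 212.63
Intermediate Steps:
L = 4254/8131 (L = (-6781 + (1260 - 1*(-1267)))/(-74 - 8057) = (-6781 + (1260 + 1267))/(-8131) = (-6781 + 2527)*(-1/8131) = -4254*(-1/8131) = 4254/8131 ≈ 0.52318)
√(45210 + L) = √(45210 + 4254/8131) = √(367606764/8131) = 6*√83028072169/8131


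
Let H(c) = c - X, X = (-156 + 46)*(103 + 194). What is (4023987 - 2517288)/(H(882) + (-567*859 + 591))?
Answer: -502233/150970 ≈ -3.3267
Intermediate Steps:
X = -32670 (X = -110*297 = -32670)
H(c) = 32670 + c (H(c) = c - 1*(-32670) = c + 32670 = 32670 + c)
(4023987 - 2517288)/(H(882) + (-567*859 + 591)) = (4023987 - 2517288)/((32670 + 882) + (-567*859 + 591)) = 1506699/(33552 + (-487053 + 591)) = 1506699/(33552 - 486462) = 1506699/(-452910) = 1506699*(-1/452910) = -502233/150970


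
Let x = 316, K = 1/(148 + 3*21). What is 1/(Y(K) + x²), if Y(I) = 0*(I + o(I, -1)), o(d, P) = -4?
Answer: 1/99856 ≈ 1.0014e-5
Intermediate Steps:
K = 1/211 (K = 1/(148 + 63) = 1/211 ≈ 0.0047393)
Y(I) = 0 (Y(I) = 0*(I - 4) = 0*(-4 + I) = 0)
1/(Y(K) + x²) = 1/(0 + 316²) = 1/(0 + 99856) = 1/99856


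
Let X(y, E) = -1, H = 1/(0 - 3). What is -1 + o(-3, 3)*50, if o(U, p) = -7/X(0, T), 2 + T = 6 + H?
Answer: 349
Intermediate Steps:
H = -1/3 (H = 1/(-3) = -1/3 ≈ -0.33333)
T = 11/3 (T = -2 + (6 - 1/3) = -2 + 17/3 = 11/3 ≈ 3.6667)
o(U, p) = 7 (o(U, p) = -7/(-1) = -7*(-1) = 7)
-1 + o(-3, 3)*50 = -1 + 7*50 = -1 + 350 = 349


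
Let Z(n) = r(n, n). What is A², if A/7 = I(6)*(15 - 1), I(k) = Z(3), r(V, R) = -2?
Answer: 38416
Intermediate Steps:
Z(n) = -2
I(k) = -2
A = -196 (A = 7*(-2*(15 - 1)) = 7*(-2*14) = 7*(-28) = -196)
A² = (-196)² = 38416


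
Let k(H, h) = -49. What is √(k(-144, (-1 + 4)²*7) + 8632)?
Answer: √8583 ≈ 92.645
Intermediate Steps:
√(k(-144, (-1 + 4)²*7) + 8632) = √(-49 + 8632) = √8583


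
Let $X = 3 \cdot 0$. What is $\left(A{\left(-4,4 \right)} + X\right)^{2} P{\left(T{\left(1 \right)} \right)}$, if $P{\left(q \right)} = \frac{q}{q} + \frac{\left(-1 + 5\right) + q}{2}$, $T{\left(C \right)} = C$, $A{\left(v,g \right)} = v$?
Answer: $56$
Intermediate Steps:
$X = 0$
$P{\left(q \right)} = 3 + \frac{q}{2}$ ($P{\left(q \right)} = 1 + \left(4 + q\right) \frac{1}{2} = 1 + \left(2 + \frac{q}{2}\right) = 3 + \frac{q}{2}$)
$\left(A{\left(-4,4 \right)} + X\right)^{2} P{\left(T{\left(1 \right)} \right)} = \left(-4 + 0\right)^{2} \left(3 + \frac{1}{2} \cdot 1\right) = \left(-4\right)^{2} \left(3 + \frac{1}{2}\right) = 16 \cdot \frac{7}{2} = 56$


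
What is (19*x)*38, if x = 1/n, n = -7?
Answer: -722/7 ≈ -103.14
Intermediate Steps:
x = -⅐ (x = 1/(-7) = -⅐ ≈ -0.14286)
(19*x)*38 = (19*(-⅐))*38 = -19/7*38 = -722/7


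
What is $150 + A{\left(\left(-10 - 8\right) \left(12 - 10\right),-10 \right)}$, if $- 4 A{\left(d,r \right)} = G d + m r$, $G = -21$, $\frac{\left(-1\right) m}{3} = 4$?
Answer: $-69$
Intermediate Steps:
$m = -12$ ($m = \left(-3\right) 4 = -12$)
$A{\left(d,r \right)} = 3 r + \frac{21 d}{4}$ ($A{\left(d,r \right)} = - \frac{- 21 d - 12 r}{4} = 3 r + \frac{21 d}{4}$)
$150 + A{\left(\left(-10 - 8\right) \left(12 - 10\right),-10 \right)} = 150 + \left(3 \left(-10\right) + \frac{21 \left(-10 - 8\right) \left(12 - 10\right)}{4}\right) = 150 + \left(-30 + \frac{21 \left(\left(-18\right) 2\right)}{4}\right) = 150 + \left(-30 + \frac{21}{4} \left(-36\right)\right) = 150 - 219 = -69$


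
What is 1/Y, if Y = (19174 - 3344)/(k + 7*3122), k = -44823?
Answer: -22969/15830 ≈ -1.4510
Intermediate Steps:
Y = -15830/22969 (Y = (19174 - 3344)/(-44823 + 7*3122) = 15830/(-44823 + 21854) = 15830/(-22969) = 15830*(-1/22969) = -15830/22969 ≈ -0.68919)
1/Y = 1/(-15830/22969) = -22969/15830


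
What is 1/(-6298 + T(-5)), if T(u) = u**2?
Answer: -1/6273 ≈ -0.00015941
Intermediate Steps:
1/(-6298 + T(-5)) = 1/(-6298 + (-5)**2) = 1/(-6298 + 25) = 1/(-6273) = -1/6273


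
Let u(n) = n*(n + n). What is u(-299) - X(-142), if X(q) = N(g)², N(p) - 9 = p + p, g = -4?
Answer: 178801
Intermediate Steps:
u(n) = 2*n² (u(n) = n*(2*n) = 2*n²)
N(p) = 9 + 2*p (N(p) = 9 + (p + p) = 9 + 2*p)
X(q) = 1 (X(q) = (9 + 2*(-4))² = (9 - 8)² = 1² = 1)
u(-299) - X(-142) = 2*(-299)² - 1*1 = 2*89401 - 1 = 178802 - 1 = 178801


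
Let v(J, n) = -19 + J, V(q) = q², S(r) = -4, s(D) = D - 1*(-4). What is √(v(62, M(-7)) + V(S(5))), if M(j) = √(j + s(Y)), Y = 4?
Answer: √59 ≈ 7.6811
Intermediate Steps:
s(D) = 4 + D (s(D) = D + 4 = 4 + D)
M(j) = √(8 + j) (M(j) = √(j + (4 + 4)) = √(j + 8) = √(8 + j))
√(v(62, M(-7)) + V(S(5))) = √((-19 + 62) + (-4)²) = √(43 + 16) = √59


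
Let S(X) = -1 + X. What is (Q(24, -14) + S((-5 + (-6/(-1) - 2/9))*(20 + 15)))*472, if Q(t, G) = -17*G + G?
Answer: 1062944/9 ≈ 1.1810e+5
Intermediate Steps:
Q(t, G) = -16*G
(Q(24, -14) + S((-5 + (-6/(-1) - 2/9))*(20 + 15)))*472 = (-16*(-14) + (-1 + (-5 + (-6/(-1) - 2/9))*(20 + 15)))*472 = (224 + (-1 + (-5 + (-6*(-1) - 2*⅑))*35))*472 = (224 + (-1 + (-5 + (6 - 2/9))*35))*472 = (224 + (-1 + (-5 + 52/9)*35))*472 = (224 + (-1 + (7/9)*35))*472 = (224 + (-1 + 245/9))*472 = (224 + 236/9)*472 = (2252/9)*472 = 1062944/9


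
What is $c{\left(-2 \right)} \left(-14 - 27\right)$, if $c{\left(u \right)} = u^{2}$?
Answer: $-164$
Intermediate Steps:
$c{\left(-2 \right)} \left(-14 - 27\right) = \left(-2\right)^{2} \left(-14 - 27\right) = 4 \left(-41\right) = -164$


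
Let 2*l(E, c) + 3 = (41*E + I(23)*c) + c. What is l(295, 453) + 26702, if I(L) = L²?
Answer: 152793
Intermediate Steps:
l(E, c) = -3/2 + 265*c + 41*E/2 (l(E, c) = -3/2 + ((41*E + 23²*c) + c)/2 = -3/2 + ((41*E + 529*c) + c)/2 = -3/2 + (41*E + 530*c)/2 = -3/2 + (265*c + 41*E/2) = -3/2 + 265*c + 41*E/2)
l(295, 453) + 26702 = (-3/2 + 265*453 + (41/2)*295) + 26702 = (-3/2 + 120045 + 12095/2) + 26702 = 126091 + 26702 = 152793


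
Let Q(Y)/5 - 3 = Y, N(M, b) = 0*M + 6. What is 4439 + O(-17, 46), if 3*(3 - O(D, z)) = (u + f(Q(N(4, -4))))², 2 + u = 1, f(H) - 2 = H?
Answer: 11210/3 ≈ 3736.7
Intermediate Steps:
N(M, b) = 6 (N(M, b) = 0 + 6 = 6)
Q(Y) = 15 + 5*Y
f(H) = 2 + H
u = -1 (u = -2 + 1 = -1)
O(D, z) = -2107/3 (O(D, z) = 3 - (-1 + (2 + (15 + 5*6)))²/3 = 3 - (-1 + (2 + (15 + 30)))²/3 = 3 - (-1 + (2 + 45))²/3 = 3 - (-1 + 47)²/3 = 3 - ⅓*46² = 3 - ⅓*2116 = 3 - 2116/3 = -2107/3)
4439 + O(-17, 46) = 4439 - 2107/3 = 11210/3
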